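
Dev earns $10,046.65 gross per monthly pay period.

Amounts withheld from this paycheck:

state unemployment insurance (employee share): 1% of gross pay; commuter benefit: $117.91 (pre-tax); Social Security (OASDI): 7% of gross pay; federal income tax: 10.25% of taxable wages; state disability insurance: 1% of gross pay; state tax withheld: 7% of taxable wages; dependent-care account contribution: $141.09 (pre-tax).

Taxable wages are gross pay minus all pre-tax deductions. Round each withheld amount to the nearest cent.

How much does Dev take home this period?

Dependent-care account contribution: $141.09
Commuter benefit: $117.91
Pre-tax total = $141.09 + $117.91 = $259.00
Taxable wages = $10,046.65 − $259.00 = $9,787.65
State tax withheld: $9,787.65 × 0.07 = $685.14
Federal income tax: $9,787.65 × 0.1025 = $1,003.23
Social Security (OASDI): $10,046.65 × 0.07 = $703.27
State disability insurance: $10,046.65 × 0.01 = $100.47
State unemployment insurance (employee share): $10,046.65 × 0.01 = $100.47
Total deductions = $141.09 + $117.91 + $685.14 + $1,003.23 + $703.27 + $100.47 + $100.47 = $2,851.58
Net pay = $10,046.65 − $2,851.58 = $7,195.07

$7,195.07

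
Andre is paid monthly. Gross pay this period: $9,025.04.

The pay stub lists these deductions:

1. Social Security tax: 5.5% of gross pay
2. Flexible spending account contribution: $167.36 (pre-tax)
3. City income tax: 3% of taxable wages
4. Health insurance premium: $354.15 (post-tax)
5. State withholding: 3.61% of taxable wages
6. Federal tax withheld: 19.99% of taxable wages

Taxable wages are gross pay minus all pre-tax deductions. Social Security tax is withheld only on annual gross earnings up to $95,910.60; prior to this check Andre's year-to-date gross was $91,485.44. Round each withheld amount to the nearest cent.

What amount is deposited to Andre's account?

Flexible spending account contribution: $167.36
Taxable wages = $9,025.04 − $167.36 = $8,857.68
City income tax: $8,857.68 × 0.03 = $265.73
State withholding: $8,857.68 × 0.0361 = $319.76
Federal tax withheld: $8,857.68 × 0.1999 = $1,770.65
Social Security tax: only $95,910.60 − $91,485.44 = $4,425.16 of this check is subject → $4,425.16 × 0.055 = $243.38
Health insurance premium: $354.15
Total deductions = $167.36 + $265.73 + $319.76 + $1,770.65 + $243.38 + $354.15 = $3,121.03
Net pay = $9,025.04 − $3,121.03 = $5,904.01

$5,904.01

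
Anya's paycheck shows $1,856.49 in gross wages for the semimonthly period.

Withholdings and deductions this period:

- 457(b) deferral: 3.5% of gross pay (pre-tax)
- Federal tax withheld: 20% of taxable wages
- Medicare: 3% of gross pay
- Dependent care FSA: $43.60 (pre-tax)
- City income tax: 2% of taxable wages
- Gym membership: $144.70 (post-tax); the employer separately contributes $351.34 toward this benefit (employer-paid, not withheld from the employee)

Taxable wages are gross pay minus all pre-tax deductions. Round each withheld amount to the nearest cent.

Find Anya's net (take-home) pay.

Dependent care FSA: $43.60
457(b) deferral: $1,856.49 × 0.035 = $64.98
Pre-tax total = $43.60 + $64.98 = $108.58
Taxable wages = $1,856.49 − $108.58 = $1,747.91
City income tax: $1,747.91 × 0.02 = $34.96
Federal tax withheld: $1,747.91 × 0.2 = $349.58
Medicare: $1,856.49 × 0.03 = $55.69
Gym membership: $144.70
(Employer's $351.34 toward gym membership is not withheld from the employee.)
Total deductions = $43.60 + $64.98 + $34.96 + $349.58 + $55.69 + $144.70 = $693.51
Net pay = $1,856.49 − $693.51 = $1,162.98

$1,162.98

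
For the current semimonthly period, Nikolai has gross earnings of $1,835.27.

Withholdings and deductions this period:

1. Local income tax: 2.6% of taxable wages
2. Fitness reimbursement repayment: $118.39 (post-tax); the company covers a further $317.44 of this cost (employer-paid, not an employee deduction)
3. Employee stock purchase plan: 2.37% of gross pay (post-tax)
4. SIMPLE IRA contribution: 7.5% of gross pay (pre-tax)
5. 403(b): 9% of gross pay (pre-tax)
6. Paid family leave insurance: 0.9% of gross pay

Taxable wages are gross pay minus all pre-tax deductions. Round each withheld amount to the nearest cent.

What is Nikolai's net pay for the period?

$1,314.20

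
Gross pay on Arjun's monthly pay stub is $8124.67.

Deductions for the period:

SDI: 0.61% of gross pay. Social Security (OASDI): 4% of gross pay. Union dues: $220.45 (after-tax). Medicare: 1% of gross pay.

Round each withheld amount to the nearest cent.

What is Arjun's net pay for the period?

Medicare: $8124.67 × 0.01 = $81.25
SDI: $8124.67 × 0.0061 = $49.56
Social Security (OASDI): $8124.67 × 0.04 = $324.99
Union dues: $220.45
Total deductions = $81.25 + $49.56 + $324.99 + $220.45 = $676.25
Net pay = $8124.67 − $676.25 = $7448.42

$7448.42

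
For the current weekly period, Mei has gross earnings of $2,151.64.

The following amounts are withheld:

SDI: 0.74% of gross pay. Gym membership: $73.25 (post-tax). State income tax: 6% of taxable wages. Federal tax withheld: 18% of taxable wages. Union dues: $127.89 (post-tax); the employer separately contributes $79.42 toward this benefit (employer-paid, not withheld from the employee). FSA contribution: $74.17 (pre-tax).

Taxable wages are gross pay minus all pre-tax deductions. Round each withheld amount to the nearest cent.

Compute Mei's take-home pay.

FSA contribution: $74.17
Taxable wages = $2,151.64 − $74.17 = $2,077.47
State income tax: $2,077.47 × 0.06 = $124.65
Federal tax withheld: $2,077.47 × 0.18 = $373.94
SDI: $2,151.64 × 0.0074 = $15.92
Union dues: $127.89
Gym membership: $73.25
(Employer's $79.42 toward union dues is not withheld from the employee.)
Total deductions = $74.17 + $124.65 + $373.94 + $15.92 + $127.89 + $73.25 = $789.82
Net pay = $2,151.64 − $789.82 = $1,361.82

$1,361.82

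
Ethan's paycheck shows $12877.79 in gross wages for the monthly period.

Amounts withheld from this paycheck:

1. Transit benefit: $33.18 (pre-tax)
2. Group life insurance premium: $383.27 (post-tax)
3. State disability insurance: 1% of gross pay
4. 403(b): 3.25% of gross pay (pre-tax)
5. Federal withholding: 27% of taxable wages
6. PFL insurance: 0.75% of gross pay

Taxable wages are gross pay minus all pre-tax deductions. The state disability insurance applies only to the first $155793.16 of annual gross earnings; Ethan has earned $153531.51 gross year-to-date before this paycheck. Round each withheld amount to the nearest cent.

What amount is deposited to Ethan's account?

$8568.57

403(b): $12877.79 × 0.0325 = $418.53
Transit benefit: $33.18
Pre-tax total = $418.53 + $33.18 = $451.71
Taxable wages = $12877.79 − $451.71 = $12426.08
Federal withholding: $12426.08 × 0.27 = $3355.04
State disability insurance: only $155793.16 − $153531.51 = $2261.65 of this check is subject → $2261.65 × 0.01 = $22.62
PFL insurance: $12877.79 × 0.0075 = $96.58
Group life insurance premium: $383.27
Total deductions = $418.53 + $33.18 + $3355.04 + $22.62 + $96.58 + $383.27 = $4309.22
Net pay = $12877.79 − $4309.22 = $8568.57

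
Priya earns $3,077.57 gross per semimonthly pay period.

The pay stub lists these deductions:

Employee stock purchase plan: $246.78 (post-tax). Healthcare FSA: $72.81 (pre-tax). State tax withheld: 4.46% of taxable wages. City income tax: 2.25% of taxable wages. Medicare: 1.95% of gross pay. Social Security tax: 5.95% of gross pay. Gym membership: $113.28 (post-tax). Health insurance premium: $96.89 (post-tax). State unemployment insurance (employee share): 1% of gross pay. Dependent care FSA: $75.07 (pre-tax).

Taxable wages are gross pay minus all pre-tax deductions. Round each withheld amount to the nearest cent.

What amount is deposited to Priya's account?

Healthcare FSA: $72.81
Dependent care FSA: $75.07
Pre-tax total = $72.81 + $75.07 = $147.88
Taxable wages = $3,077.57 − $147.88 = $2,929.69
State tax withheld: $2,929.69 × 0.0446 = $130.66
City income tax: $2,929.69 × 0.0225 = $65.92
Social Security tax: $3,077.57 × 0.0595 = $183.12
State unemployment insurance (employee share): $3,077.57 × 0.01 = $30.78
Medicare: $3,077.57 × 0.0195 = $60.01
Employee stock purchase plan: $246.78
Health insurance premium: $96.89
Gym membership: $113.28
Total deductions = $72.81 + $75.07 + $130.66 + $65.92 + $183.12 + $30.78 + $60.01 + $246.78 + $96.89 + $113.28 = $1,075.32
Net pay = $3,077.57 − $1,075.32 = $2,002.25

$2,002.25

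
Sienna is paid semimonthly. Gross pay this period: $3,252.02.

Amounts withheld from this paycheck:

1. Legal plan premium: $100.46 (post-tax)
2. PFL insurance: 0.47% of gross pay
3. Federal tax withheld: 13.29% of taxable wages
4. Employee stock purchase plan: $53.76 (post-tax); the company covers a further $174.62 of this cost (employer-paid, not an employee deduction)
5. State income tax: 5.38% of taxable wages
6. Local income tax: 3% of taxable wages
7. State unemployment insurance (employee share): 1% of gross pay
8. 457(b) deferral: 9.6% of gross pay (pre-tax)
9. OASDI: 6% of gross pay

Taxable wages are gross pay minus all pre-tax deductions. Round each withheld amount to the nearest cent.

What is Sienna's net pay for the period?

$1,905.64

457(b) deferral: $3,252.02 × 0.096 = $312.19
Taxable wages = $3,252.02 − $312.19 = $2,939.83
State income tax: $2,939.83 × 0.0538 = $158.16
Local income tax: $2,939.83 × 0.03 = $88.19
Federal tax withheld: $2,939.83 × 0.1329 = $390.70
State unemployment insurance (employee share): $3,252.02 × 0.01 = $32.52
OASDI: $3,252.02 × 0.06 = $195.12
PFL insurance: $3,252.02 × 0.0047 = $15.28
Legal plan premium: $100.46
Employee stock purchase plan: $53.76
(Employer's $174.62 toward employee stock purchase plan is not withheld from the employee.)
Total deductions = $312.19 + $158.16 + $88.19 + $390.70 + $32.52 + $195.12 + $15.28 + $100.46 + $53.76 = $1,346.38
Net pay = $3,252.02 − $1,346.38 = $1,905.64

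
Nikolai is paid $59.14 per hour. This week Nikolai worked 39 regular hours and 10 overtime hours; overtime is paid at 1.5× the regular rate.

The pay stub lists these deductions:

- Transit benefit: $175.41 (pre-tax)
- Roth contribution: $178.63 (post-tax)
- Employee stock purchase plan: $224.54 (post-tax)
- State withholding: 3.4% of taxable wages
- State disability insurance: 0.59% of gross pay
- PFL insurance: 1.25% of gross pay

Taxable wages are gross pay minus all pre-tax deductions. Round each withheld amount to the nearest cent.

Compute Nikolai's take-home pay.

$2,453.60

Regular pay: 39 × $59.14 = $2,306.46
Overtime pay: 10 × $59.14 × 1.5 = $887.10
Gross pay = $2,306.46 + $887.10 = $3,193.56
Transit benefit: $175.41
Taxable wages = $3,193.56 − $175.41 = $3,018.15
State withholding: $3,018.15 × 0.034 = $102.62
PFL insurance: $3,193.56 × 0.0125 = $39.92
State disability insurance: $3,193.56 × 0.0059 = $18.84
Roth contribution: $178.63
Employee stock purchase plan: $224.54
Total deductions = $175.41 + $102.62 + $39.92 + $18.84 + $178.63 + $224.54 = $739.96
Net pay = $3,193.56 − $739.96 = $2,453.60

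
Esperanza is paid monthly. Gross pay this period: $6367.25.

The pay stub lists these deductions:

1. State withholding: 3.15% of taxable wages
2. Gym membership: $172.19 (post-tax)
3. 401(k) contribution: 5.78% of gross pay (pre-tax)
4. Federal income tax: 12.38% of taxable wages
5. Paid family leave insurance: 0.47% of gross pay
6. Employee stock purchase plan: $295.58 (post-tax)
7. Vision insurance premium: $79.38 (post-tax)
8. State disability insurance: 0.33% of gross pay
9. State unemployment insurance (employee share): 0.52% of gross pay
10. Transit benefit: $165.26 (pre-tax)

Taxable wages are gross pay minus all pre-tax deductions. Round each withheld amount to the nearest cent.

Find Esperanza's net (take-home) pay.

401(k) contribution: $6367.25 × 0.0578 = $368.03
Transit benefit: $165.26
Pre-tax total = $368.03 + $165.26 = $533.29
Taxable wages = $6367.25 − $533.29 = $5833.96
State withholding: $5833.96 × 0.0315 = $183.77
Federal income tax: $5833.96 × 0.1238 = $722.24
State disability insurance: $6367.25 × 0.0033 = $21.01
Paid family leave insurance: $6367.25 × 0.0047 = $29.93
State unemployment insurance (employee share): $6367.25 × 0.0052 = $33.11
Vision insurance premium: $79.38
Gym membership: $172.19
Employee stock purchase plan: $295.58
Total deductions = $368.03 + $165.26 + $183.77 + $722.24 + $21.01 + $29.93 + $33.11 + $79.38 + $172.19 + $295.58 = $2070.50
Net pay = $6367.25 − $2070.50 = $4296.75

$4296.75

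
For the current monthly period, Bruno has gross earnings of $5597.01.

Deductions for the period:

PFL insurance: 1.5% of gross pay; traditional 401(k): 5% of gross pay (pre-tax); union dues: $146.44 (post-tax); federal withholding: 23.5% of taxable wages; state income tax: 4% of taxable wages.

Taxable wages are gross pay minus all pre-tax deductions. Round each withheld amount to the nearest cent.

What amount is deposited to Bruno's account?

Traditional 401(k): $5597.01 × 0.05 = $279.85
Taxable wages = $5597.01 − $279.85 = $5317.16
Federal withholding: $5317.16 × 0.235 = $1249.53
State income tax: $5317.16 × 0.04 = $212.69
PFL insurance: $5597.01 × 0.015 = $83.96
Union dues: $146.44
Total deductions = $279.85 + $1249.53 + $212.69 + $83.96 + $146.44 = $1972.47
Net pay = $5597.01 − $1972.47 = $3624.54

$3624.54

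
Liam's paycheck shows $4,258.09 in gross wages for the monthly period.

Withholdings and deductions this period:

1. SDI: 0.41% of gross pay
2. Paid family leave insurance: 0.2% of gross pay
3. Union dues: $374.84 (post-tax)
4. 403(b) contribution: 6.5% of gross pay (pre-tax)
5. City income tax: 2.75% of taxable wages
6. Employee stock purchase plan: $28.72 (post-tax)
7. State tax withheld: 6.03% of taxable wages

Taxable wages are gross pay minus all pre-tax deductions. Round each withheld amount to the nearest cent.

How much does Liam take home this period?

403(b) contribution: $4,258.09 × 0.065 = $276.78
Taxable wages = $4,258.09 − $276.78 = $3,981.31
City income tax: $3,981.31 × 0.0275 = $109.49
State tax withheld: $3,981.31 × 0.0603 = $240.07
SDI: $4,258.09 × 0.0041 = $17.46
Paid family leave insurance: $4,258.09 × 0.002 = $8.52
Employee stock purchase plan: $28.72
Union dues: $374.84
Total deductions = $276.78 + $109.49 + $240.07 + $17.46 + $8.52 + $28.72 + $374.84 = $1,055.88
Net pay = $4,258.09 − $1,055.88 = $3,202.21

$3,202.21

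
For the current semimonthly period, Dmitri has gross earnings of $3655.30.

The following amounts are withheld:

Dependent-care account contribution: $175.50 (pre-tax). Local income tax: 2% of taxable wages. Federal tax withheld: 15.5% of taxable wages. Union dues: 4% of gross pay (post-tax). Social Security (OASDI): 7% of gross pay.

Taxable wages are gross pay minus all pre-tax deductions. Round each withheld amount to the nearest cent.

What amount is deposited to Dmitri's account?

Dependent-care account contribution: $175.50
Taxable wages = $3655.30 − $175.50 = $3479.80
Local income tax: $3479.80 × 0.02 = $69.60
Federal tax withheld: $3479.80 × 0.155 = $539.37
Social Security (OASDI): $3655.30 × 0.07 = $255.87
Union dues: $3655.30 × 0.04 = $146.21
Total deductions = $175.50 + $69.60 + $539.37 + $255.87 + $146.21 = $1186.55
Net pay = $3655.30 − $1186.55 = $2468.75

$2468.75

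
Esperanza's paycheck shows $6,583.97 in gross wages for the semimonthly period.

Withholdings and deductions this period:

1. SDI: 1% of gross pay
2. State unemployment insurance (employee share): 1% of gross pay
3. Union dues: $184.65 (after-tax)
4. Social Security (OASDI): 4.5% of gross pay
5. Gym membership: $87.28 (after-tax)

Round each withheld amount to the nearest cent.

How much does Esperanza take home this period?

Social Security (OASDI): $6,583.97 × 0.045 = $296.28
State unemployment insurance (employee share): $6,583.97 × 0.01 = $65.84
SDI: $6,583.97 × 0.01 = $65.84
Union dues: $184.65
Gym membership: $87.28
Total deductions = $296.28 + $65.84 + $65.84 + $184.65 + $87.28 = $699.89
Net pay = $6,583.97 − $699.89 = $5,884.08

$5,884.08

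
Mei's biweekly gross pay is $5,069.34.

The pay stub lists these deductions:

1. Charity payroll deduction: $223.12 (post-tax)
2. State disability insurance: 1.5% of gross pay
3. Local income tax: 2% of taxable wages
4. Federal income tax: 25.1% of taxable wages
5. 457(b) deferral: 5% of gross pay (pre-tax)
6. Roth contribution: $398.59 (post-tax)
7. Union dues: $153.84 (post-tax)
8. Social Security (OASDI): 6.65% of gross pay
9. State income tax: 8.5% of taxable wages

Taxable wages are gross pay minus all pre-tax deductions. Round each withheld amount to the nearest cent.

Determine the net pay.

457(b) deferral: $5,069.34 × 0.05 = $253.47
Taxable wages = $5,069.34 − $253.47 = $4,815.87
State income tax: $4,815.87 × 0.085 = $409.35
Local income tax: $4,815.87 × 0.02 = $96.32
Federal income tax: $4,815.87 × 0.251 = $1,208.78
State disability insurance: $5,069.34 × 0.015 = $76.04
Social Security (OASDI): $5,069.34 × 0.0665 = $337.11
Union dues: $153.84
Roth contribution: $398.59
Charity payroll deduction: $223.12
Total deductions = $253.47 + $409.35 + $96.32 + $1,208.78 + $76.04 + $337.11 + $153.84 + $398.59 + $223.12 = $3,156.62
Net pay = $5,069.34 − $3,156.62 = $1,912.72

$1,912.72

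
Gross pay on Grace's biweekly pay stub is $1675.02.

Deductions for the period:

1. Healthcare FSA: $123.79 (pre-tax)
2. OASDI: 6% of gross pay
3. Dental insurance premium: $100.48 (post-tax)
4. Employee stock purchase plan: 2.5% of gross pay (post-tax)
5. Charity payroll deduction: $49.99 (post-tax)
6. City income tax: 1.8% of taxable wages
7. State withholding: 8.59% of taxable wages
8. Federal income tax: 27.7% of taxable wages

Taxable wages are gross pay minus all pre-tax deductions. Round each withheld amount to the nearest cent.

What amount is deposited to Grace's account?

Healthcare FSA: $123.79
Taxable wages = $1675.02 − $123.79 = $1551.23
State withholding: $1551.23 × 0.0859 = $133.25
Federal income tax: $1551.23 × 0.277 = $429.69
City income tax: $1551.23 × 0.018 = $27.92
OASDI: $1675.02 × 0.06 = $100.50
Charity payroll deduction: $49.99
Employee stock purchase plan: $1675.02 × 0.025 = $41.88
Dental insurance premium: $100.48
Total deductions = $123.79 + $133.25 + $429.69 + $27.92 + $100.50 + $49.99 + $41.88 + $100.48 = $1007.50
Net pay = $1675.02 − $1007.50 = $667.52

$667.52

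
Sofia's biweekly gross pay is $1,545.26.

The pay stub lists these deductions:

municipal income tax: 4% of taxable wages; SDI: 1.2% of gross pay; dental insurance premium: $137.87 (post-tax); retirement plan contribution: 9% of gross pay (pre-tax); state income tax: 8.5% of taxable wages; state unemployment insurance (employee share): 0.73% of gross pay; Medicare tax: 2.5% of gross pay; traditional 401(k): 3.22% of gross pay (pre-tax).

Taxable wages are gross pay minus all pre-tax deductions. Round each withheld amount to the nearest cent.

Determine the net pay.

$980.55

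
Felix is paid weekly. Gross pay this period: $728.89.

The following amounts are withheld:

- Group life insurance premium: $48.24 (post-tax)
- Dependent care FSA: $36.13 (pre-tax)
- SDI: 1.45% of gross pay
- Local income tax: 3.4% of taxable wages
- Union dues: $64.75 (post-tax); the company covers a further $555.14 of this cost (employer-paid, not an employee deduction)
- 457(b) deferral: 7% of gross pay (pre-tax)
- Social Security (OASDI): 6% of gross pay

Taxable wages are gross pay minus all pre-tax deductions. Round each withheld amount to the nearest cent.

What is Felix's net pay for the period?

Dependent care FSA: $36.13
457(b) deferral: $728.89 × 0.07 = $51.02
Pre-tax total = $36.13 + $51.02 = $87.15
Taxable wages = $728.89 − $87.15 = $641.74
Local income tax: $641.74 × 0.034 = $21.82
Social Security (OASDI): $728.89 × 0.06 = $43.73
SDI: $728.89 × 0.0145 = $10.57
Union dues: $64.75
Group life insurance premium: $48.24
(Employer's $555.14 toward union dues is not withheld from the employee.)
Total deductions = $36.13 + $51.02 + $21.82 + $43.73 + $10.57 + $64.75 + $48.24 = $276.26
Net pay = $728.89 − $276.26 = $452.63

$452.63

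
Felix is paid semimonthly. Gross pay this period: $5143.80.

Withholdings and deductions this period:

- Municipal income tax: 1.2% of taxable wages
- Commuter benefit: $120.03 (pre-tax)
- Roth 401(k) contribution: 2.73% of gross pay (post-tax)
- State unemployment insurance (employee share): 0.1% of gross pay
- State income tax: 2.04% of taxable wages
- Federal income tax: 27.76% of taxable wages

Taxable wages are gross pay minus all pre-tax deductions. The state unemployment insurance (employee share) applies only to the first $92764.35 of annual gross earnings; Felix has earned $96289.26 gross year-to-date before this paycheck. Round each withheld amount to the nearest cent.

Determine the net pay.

Commuter benefit: $120.03
Taxable wages = $5143.80 − $120.03 = $5023.77
Municipal income tax: $5023.77 × 0.012 = $60.29
State income tax: $5023.77 × 0.0204 = $102.48
Federal income tax: $5023.77 × 0.2776 = $1394.60
State unemployment insurance (employee share): annual cap $92764.35 already reached (YTD $96289.26), so $0.00
Roth 401(k) contribution: $5143.80 × 0.0273 = $140.43
Total deductions = $120.03 + $60.29 + $102.48 + $1394.60 + $0.00 + $140.43 = $1817.83
Net pay = $5143.80 − $1817.83 = $3325.97

$3325.97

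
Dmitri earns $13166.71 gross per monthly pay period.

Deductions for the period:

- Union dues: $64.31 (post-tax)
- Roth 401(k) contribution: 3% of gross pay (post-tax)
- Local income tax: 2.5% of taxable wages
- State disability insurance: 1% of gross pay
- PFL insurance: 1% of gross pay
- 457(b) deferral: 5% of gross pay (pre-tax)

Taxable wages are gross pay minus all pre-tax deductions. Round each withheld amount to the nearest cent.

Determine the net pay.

$11473.01

457(b) deferral: $13166.71 × 0.05 = $658.34
Taxable wages = $13166.71 − $658.34 = $12508.37
Local income tax: $12508.37 × 0.025 = $312.71
PFL insurance: $13166.71 × 0.01 = $131.67
State disability insurance: $13166.71 × 0.01 = $131.67
Roth 401(k) contribution: $13166.71 × 0.03 = $395.00
Union dues: $64.31
Total deductions = $658.34 + $312.71 + $131.67 + $131.67 + $395.00 + $64.31 = $1693.70
Net pay = $13166.71 − $1693.70 = $11473.01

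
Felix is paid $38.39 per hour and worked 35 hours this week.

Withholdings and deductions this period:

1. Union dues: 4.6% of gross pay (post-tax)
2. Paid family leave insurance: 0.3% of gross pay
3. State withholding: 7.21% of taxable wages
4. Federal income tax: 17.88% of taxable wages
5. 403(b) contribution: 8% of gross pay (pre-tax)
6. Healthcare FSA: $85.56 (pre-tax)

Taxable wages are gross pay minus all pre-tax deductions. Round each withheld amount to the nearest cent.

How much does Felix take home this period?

$796.07

Gross pay: 35 × $38.39 = $1,343.65
403(b) contribution: $1,343.65 × 0.08 = $107.49
Healthcare FSA: $85.56
Pre-tax total = $107.49 + $85.56 = $193.05
Taxable wages = $1,343.65 − $193.05 = $1,150.60
Federal income tax: $1,150.60 × 0.1788 = $205.73
State withholding: $1,150.60 × 0.0721 = $82.96
Paid family leave insurance: $1,343.65 × 0.003 = $4.03
Union dues: $1,343.65 × 0.046 = $61.81
Total deductions = $107.49 + $85.56 + $205.73 + $82.96 + $4.03 + $61.81 = $547.58
Net pay = $1,343.65 − $547.58 = $796.07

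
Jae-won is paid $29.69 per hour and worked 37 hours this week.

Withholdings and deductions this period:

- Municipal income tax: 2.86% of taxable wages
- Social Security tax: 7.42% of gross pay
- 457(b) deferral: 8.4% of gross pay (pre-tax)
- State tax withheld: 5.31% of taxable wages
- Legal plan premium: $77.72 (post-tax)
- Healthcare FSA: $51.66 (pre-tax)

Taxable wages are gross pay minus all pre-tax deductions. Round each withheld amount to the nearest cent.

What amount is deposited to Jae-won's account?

Gross pay: 37 × $29.69 = $1,098.53
Healthcare FSA: $51.66
457(b) deferral: $1,098.53 × 0.084 = $92.28
Pre-tax total = $51.66 + $92.28 = $143.94
Taxable wages = $1,098.53 − $143.94 = $954.59
Municipal income tax: $954.59 × 0.0286 = $27.30
State tax withheld: $954.59 × 0.0531 = $50.69
Social Security tax: $1,098.53 × 0.0742 = $81.51
Legal plan premium: $77.72
Total deductions = $51.66 + $92.28 + $27.30 + $50.69 + $81.51 + $77.72 = $381.16
Net pay = $1,098.53 − $381.16 = $717.37

$717.37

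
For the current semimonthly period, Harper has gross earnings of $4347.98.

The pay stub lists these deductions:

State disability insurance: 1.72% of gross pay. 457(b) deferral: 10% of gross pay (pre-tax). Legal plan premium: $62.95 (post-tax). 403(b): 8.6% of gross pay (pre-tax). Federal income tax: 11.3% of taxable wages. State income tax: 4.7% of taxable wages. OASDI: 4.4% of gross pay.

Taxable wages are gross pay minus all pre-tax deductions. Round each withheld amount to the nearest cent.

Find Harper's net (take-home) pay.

457(b) deferral: $4347.98 × 0.1 = $434.80
403(b): $4347.98 × 0.086 = $373.93
Pre-tax total = $434.80 + $373.93 = $808.73
Taxable wages = $4347.98 − $808.73 = $3539.25
Federal income tax: $3539.25 × 0.113 = $399.94
State income tax: $3539.25 × 0.047 = $166.34
OASDI: $4347.98 × 0.044 = $191.31
State disability insurance: $4347.98 × 0.0172 = $74.79
Legal plan premium: $62.95
Total deductions = $434.80 + $373.93 + $399.94 + $166.34 + $191.31 + $74.79 + $62.95 = $1704.06
Net pay = $4347.98 − $1704.06 = $2643.92

$2643.92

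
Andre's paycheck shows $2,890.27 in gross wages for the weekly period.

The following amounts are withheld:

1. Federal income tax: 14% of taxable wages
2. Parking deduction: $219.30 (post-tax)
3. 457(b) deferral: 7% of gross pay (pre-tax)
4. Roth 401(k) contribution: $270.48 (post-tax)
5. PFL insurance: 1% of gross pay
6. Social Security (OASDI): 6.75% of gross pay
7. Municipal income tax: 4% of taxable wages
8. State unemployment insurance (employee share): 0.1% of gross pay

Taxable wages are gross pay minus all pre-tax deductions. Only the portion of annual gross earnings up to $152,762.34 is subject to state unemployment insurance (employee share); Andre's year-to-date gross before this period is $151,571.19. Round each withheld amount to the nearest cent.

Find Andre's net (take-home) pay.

$1,489.16

457(b) deferral: $2,890.27 × 0.07 = $202.32
Taxable wages = $2,890.27 − $202.32 = $2,687.95
Municipal income tax: $2,687.95 × 0.04 = $107.52
Federal income tax: $2,687.95 × 0.14 = $376.31
State unemployment insurance (employee share): only $152,762.34 − $151,571.19 = $1,191.15 of this check is subject → $1,191.15 × 0.001 = $1.19
Social Security (OASDI): $2,890.27 × 0.0675 = $195.09
PFL insurance: $2,890.27 × 0.01 = $28.90
Parking deduction: $219.30
Roth 401(k) contribution: $270.48
Total deductions = $202.32 + $107.52 + $376.31 + $1.19 + $195.09 + $28.90 + $219.30 + $270.48 = $1,401.11
Net pay = $2,890.27 − $1,401.11 = $1,489.16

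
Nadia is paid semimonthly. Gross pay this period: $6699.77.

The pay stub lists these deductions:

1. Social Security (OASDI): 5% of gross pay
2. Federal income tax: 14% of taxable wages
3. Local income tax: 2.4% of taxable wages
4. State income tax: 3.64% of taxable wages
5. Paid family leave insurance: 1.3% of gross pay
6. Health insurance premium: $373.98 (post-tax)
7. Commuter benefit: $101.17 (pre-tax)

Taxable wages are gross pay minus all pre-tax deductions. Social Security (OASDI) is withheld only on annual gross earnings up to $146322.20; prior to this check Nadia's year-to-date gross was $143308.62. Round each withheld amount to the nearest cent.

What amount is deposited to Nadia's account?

$4664.48

Commuter benefit: $101.17
Taxable wages = $6699.77 − $101.17 = $6598.60
State income tax: $6598.60 × 0.0364 = $240.19
Federal income tax: $6598.60 × 0.14 = $923.80
Local income tax: $6598.60 × 0.024 = $158.37
Social Security (OASDI): only $146322.20 − $143308.62 = $3013.58 of this check is subject → $3013.58 × 0.05 = $150.68
Paid family leave insurance: $6699.77 × 0.013 = $87.10
Health insurance premium: $373.98
Total deductions = $101.17 + $240.19 + $923.80 + $158.37 + $150.68 + $87.10 + $373.98 = $2035.29
Net pay = $6699.77 − $2035.29 = $4664.48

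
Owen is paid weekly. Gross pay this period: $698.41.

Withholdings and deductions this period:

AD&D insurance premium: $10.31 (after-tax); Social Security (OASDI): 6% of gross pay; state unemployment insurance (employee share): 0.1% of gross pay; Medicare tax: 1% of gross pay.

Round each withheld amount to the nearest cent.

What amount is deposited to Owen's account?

$638.52

Social Security (OASDI): $698.41 × 0.06 = $41.90
State unemployment insurance (employee share): $698.41 × 0.001 = $0.70
Medicare tax: $698.41 × 0.01 = $6.98
AD&D insurance premium: $10.31
Total deductions = $41.90 + $0.70 + $6.98 + $10.31 = $59.89
Net pay = $698.41 − $59.89 = $638.52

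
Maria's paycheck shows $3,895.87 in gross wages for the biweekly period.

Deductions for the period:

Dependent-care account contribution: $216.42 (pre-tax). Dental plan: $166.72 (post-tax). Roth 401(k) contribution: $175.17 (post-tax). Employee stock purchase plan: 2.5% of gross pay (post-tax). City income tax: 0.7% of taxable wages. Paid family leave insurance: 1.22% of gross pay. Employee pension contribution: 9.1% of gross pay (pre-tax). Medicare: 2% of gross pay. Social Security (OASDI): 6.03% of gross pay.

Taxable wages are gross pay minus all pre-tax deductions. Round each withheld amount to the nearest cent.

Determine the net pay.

Employee pension contribution: $3,895.87 × 0.091 = $354.52
Dependent-care account contribution: $216.42
Pre-tax total = $354.52 + $216.42 = $570.94
Taxable wages = $3,895.87 − $570.94 = $3,324.93
City income tax: $3,324.93 × 0.007 = $23.27
Paid family leave insurance: $3,895.87 × 0.0122 = $47.53
Medicare: $3,895.87 × 0.02 = $77.92
Social Security (OASDI): $3,895.87 × 0.0603 = $234.92
Dental plan: $166.72
Employee stock purchase plan: $3,895.87 × 0.025 = $97.40
Roth 401(k) contribution: $175.17
Total deductions = $354.52 + $216.42 + $23.27 + $47.53 + $77.92 + $234.92 + $166.72 + $97.40 + $175.17 = $1,393.87
Net pay = $3,895.87 − $1,393.87 = $2,502.00

$2,502.00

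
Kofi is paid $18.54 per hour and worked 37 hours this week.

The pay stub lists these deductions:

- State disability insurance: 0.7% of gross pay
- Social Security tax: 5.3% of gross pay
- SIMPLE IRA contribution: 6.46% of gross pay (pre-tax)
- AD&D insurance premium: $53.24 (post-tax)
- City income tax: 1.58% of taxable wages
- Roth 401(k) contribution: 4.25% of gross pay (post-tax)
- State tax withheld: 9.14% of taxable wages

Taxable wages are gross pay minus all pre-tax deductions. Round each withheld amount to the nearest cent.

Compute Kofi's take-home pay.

$449.33

Gross pay: 37 × $18.54 = $685.98
SIMPLE IRA contribution: $685.98 × 0.0646 = $44.31
Taxable wages = $685.98 − $44.31 = $641.67
State tax withheld: $641.67 × 0.0914 = $58.65
City income tax: $641.67 × 0.0158 = $10.14
Social Security tax: $685.98 × 0.053 = $36.36
State disability insurance: $685.98 × 0.007 = $4.80
Roth 401(k) contribution: $685.98 × 0.0425 = $29.15
AD&D insurance premium: $53.24
Total deductions = $44.31 + $58.65 + $10.14 + $36.36 + $4.80 + $29.15 + $53.24 = $236.65
Net pay = $685.98 − $236.65 = $449.33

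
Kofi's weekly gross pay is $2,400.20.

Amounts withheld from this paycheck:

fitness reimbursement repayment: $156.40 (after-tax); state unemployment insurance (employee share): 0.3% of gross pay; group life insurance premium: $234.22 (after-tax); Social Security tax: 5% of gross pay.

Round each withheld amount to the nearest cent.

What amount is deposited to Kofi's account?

$1,882.37

State unemployment insurance (employee share): $2,400.20 × 0.003 = $7.20
Social Security tax: $2,400.20 × 0.05 = $120.01
Fitness reimbursement repayment: $156.40
Group life insurance premium: $234.22
Total deductions = $7.20 + $120.01 + $156.40 + $234.22 = $517.83
Net pay = $2,400.20 − $517.83 = $1,882.37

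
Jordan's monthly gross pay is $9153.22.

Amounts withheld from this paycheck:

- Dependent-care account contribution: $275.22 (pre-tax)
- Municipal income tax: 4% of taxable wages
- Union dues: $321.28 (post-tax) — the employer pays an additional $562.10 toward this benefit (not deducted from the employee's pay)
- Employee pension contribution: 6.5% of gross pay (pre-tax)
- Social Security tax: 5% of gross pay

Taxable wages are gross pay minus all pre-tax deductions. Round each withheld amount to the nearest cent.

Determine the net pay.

$7172.78

Employee pension contribution: $9153.22 × 0.065 = $594.96
Dependent-care account contribution: $275.22
Pre-tax total = $594.96 + $275.22 = $870.18
Taxable wages = $9153.22 − $870.18 = $8283.04
Municipal income tax: $8283.04 × 0.04 = $331.32
Social Security tax: $9153.22 × 0.05 = $457.66
Union dues: $321.28
(Employer's $562.10 toward union dues is not withheld from the employee.)
Total deductions = $594.96 + $275.22 + $331.32 + $457.66 + $321.28 = $1980.44
Net pay = $9153.22 − $1980.44 = $7172.78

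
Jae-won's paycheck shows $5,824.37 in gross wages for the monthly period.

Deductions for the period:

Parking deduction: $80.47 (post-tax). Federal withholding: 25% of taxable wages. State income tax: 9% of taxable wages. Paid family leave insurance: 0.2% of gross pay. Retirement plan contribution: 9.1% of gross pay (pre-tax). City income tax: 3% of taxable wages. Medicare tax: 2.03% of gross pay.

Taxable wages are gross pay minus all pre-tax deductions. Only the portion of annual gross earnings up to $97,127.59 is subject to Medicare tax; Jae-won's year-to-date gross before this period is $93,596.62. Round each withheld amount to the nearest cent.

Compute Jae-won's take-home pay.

$3,171.64

Retirement plan contribution: $5,824.37 × 0.091 = $530.02
Taxable wages = $5,824.37 − $530.02 = $5,294.35
City income tax: $5,294.35 × 0.03 = $158.83
State income tax: $5,294.35 × 0.09 = $476.49
Federal withholding: $5,294.35 × 0.25 = $1,323.59
Medicare tax: only $97,127.59 − $93,596.62 = $3,530.97 of this check is subject → $3,530.97 × 0.0203 = $71.68
Paid family leave insurance: $5,824.37 × 0.002 = $11.65
Parking deduction: $80.47
Total deductions = $530.02 + $158.83 + $476.49 + $1,323.59 + $71.68 + $11.65 + $80.47 = $2,652.73
Net pay = $5,824.37 − $2,652.73 = $3,171.64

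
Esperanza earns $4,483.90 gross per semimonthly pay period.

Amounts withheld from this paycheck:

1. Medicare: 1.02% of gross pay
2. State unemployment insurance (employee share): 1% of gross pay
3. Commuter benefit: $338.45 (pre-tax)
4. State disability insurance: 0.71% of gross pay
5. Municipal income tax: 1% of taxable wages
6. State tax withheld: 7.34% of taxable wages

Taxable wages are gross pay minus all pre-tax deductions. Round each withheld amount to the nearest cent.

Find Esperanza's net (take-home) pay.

Commuter benefit: $338.45
Taxable wages = $4,483.90 − $338.45 = $4,145.45
State tax withheld: $4,145.45 × 0.0734 = $304.28
Municipal income tax: $4,145.45 × 0.01 = $41.45
State disability insurance: $4,483.90 × 0.0071 = $31.84
State unemployment insurance (employee share): $4,483.90 × 0.01 = $44.84
Medicare: $4,483.90 × 0.0102 = $45.74
Total deductions = $338.45 + $304.28 + $41.45 + $31.84 + $44.84 + $45.74 = $806.60
Net pay = $4,483.90 − $806.60 = $3,677.30

$3,677.30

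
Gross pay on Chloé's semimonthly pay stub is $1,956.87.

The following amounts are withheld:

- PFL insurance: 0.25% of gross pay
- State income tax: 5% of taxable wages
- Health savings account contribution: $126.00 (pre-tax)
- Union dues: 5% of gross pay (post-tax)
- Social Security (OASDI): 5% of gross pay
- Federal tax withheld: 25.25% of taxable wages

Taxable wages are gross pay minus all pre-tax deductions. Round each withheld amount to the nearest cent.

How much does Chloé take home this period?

$1,076.47

Health savings account contribution: $126.00
Taxable wages = $1,956.87 − $126.00 = $1,830.87
Federal tax withheld: $1,830.87 × 0.2525 = $462.29
State income tax: $1,830.87 × 0.05 = $91.54
PFL insurance: $1,956.87 × 0.0025 = $4.89
Social Security (OASDI): $1,956.87 × 0.05 = $97.84
Union dues: $1,956.87 × 0.05 = $97.84
Total deductions = $126.00 + $462.29 + $91.54 + $4.89 + $97.84 + $97.84 = $880.40
Net pay = $1,956.87 − $880.40 = $1,076.47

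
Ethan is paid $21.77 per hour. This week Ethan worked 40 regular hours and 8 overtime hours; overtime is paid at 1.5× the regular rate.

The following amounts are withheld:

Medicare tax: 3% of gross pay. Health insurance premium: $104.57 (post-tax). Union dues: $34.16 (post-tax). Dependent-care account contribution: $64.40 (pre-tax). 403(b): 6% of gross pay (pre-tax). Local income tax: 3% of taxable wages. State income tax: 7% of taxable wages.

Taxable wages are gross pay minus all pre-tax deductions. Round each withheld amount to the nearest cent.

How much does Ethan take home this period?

Regular pay: 40 × $21.77 = $870.80
Overtime pay: 8 × $21.77 × 1.5 = $261.24
Gross pay = $870.80 + $261.24 = $1,132.04
403(b): $1,132.04 × 0.06 = $67.92
Dependent-care account contribution: $64.40
Pre-tax total = $67.92 + $64.40 = $132.32
Taxable wages = $1,132.04 − $132.32 = $999.72
State income tax: $999.72 × 0.07 = $69.98
Local income tax: $999.72 × 0.03 = $29.99
Medicare tax: $1,132.04 × 0.03 = $33.96
Health insurance premium: $104.57
Union dues: $34.16
Total deductions = $67.92 + $64.40 + $69.98 + $29.99 + $33.96 + $104.57 + $34.16 = $404.98
Net pay = $1,132.04 − $404.98 = $727.06

$727.06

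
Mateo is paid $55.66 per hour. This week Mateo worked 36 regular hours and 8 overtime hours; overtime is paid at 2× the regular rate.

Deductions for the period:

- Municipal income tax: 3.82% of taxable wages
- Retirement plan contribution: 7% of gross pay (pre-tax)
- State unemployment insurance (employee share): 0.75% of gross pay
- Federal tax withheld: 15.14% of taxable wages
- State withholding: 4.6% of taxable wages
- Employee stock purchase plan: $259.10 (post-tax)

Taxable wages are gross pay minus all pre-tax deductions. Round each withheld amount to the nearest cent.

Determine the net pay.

Regular pay: 36 × $55.66 = $2003.76
Overtime pay: 8 × $55.66 × 2 = $890.56
Gross pay = $2003.76 + $890.56 = $2894.32
Retirement plan contribution: $2894.32 × 0.07 = $202.60
Taxable wages = $2894.32 − $202.60 = $2691.72
Federal tax withheld: $2691.72 × 0.1514 = $407.53
Municipal income tax: $2691.72 × 0.0382 = $102.82
State withholding: $2691.72 × 0.046 = $123.82
State unemployment insurance (employee share): $2894.32 × 0.0075 = $21.71
Employee stock purchase plan: $259.10
Total deductions = $202.60 + $407.53 + $102.82 + $123.82 + $21.71 + $259.10 = $1117.58
Net pay = $2894.32 − $1117.58 = $1776.74

$1776.74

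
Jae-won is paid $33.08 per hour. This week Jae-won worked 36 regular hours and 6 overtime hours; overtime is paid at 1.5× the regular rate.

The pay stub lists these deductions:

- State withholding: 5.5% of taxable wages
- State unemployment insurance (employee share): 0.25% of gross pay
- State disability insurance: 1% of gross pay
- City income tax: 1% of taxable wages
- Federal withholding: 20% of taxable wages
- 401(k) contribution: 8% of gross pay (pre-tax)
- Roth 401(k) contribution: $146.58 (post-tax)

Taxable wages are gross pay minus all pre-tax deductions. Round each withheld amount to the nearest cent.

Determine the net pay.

$841.40

Regular pay: 36 × $33.08 = $1,190.88
Overtime pay: 6 × $33.08 × 1.5 = $297.72
Gross pay = $1,190.88 + $297.72 = $1,488.60
401(k) contribution: $1,488.60 × 0.08 = $119.09
Taxable wages = $1,488.60 − $119.09 = $1,369.51
City income tax: $1,369.51 × 0.01 = $13.70
State withholding: $1,369.51 × 0.055 = $75.32
Federal withholding: $1,369.51 × 0.2 = $273.90
State unemployment insurance (employee share): $1,488.60 × 0.0025 = $3.72
State disability insurance: $1,488.60 × 0.01 = $14.89
Roth 401(k) contribution: $146.58
Total deductions = $119.09 + $13.70 + $75.32 + $273.90 + $3.72 + $14.89 + $146.58 = $647.20
Net pay = $1,488.60 − $647.20 = $841.40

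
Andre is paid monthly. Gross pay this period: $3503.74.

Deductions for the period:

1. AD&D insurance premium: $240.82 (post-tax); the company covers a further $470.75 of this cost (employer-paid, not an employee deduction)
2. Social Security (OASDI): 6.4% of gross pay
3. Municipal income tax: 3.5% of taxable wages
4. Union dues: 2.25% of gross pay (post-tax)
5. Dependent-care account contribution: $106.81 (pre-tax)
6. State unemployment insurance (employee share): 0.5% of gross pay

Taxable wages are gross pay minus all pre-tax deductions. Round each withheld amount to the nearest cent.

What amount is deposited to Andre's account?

Dependent-care account contribution: $106.81
Taxable wages = $3503.74 − $106.81 = $3396.93
Municipal income tax: $3396.93 × 0.035 = $118.89
Social Security (OASDI): $3503.74 × 0.064 = $224.24
State unemployment insurance (employee share): $3503.74 × 0.005 = $17.52
Union dues: $3503.74 × 0.0225 = $78.83
AD&D insurance premium: $240.82
(Employer's $470.75 toward AD&D insurance premium is not withheld from the employee.)
Total deductions = $106.81 + $118.89 + $224.24 + $17.52 + $78.83 + $240.82 = $787.11
Net pay = $3503.74 − $787.11 = $2716.63

$2716.63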